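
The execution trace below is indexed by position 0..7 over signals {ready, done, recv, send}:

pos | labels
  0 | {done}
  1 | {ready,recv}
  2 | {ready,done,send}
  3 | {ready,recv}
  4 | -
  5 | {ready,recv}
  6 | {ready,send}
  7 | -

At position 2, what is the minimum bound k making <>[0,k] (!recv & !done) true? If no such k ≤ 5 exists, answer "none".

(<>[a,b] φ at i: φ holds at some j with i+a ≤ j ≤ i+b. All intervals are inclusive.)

2

Scan j = 2,3,… for (!recv & !done):
  j=2: fails
  j=3: fails
  j=4: holds
First hit at j=4, so smallest k = 4-2 = 2.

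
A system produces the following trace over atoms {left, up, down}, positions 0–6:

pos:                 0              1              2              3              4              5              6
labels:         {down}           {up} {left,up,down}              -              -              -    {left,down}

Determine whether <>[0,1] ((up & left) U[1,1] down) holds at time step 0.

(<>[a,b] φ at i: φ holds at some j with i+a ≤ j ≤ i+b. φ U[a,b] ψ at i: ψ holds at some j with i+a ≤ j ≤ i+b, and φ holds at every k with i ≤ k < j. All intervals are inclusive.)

Check ((up & left) U[1,1] down) at each j in [0,1]:
  j=0: fails
  j=1: fails
No position in the window satisfies it → formula fails.

False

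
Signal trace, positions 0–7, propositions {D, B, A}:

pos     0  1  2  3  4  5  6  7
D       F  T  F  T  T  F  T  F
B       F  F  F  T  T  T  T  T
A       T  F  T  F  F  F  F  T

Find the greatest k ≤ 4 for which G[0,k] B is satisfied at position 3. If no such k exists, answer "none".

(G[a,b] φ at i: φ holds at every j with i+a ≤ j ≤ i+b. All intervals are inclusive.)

B must hold from j=3 onward; find where it first fails.
  j=3: holds
  j=4: holds
  j=5: holds
  j=6: holds
  j=7: holds
Holds through j=7; largest k = 4.

4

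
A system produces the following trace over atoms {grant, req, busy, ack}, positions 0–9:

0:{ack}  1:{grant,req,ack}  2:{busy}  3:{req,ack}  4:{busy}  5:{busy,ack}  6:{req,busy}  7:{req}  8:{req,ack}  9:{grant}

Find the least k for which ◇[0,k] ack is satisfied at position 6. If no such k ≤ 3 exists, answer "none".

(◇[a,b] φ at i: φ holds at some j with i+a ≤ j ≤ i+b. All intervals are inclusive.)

2

Scan j = 6,7,… for ack:
  j=6: fails
  j=7: fails
  j=8: holds
First hit at j=8, so smallest k = 8-6 = 2.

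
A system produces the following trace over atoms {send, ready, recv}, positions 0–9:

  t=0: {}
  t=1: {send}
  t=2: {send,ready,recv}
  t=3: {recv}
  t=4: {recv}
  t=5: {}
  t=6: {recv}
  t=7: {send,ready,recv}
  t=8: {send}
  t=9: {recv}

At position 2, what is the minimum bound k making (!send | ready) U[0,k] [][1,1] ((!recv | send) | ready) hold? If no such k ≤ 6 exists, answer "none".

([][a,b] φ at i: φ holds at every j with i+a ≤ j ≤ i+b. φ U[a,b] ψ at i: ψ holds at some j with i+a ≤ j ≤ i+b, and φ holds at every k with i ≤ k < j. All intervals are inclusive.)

Need earliest j ≥ 2 with [][1,1] ((!recv | send) | ready), and (!send | ready) at every k in [2,j-1].
  j=2: rhs fails.
  j=3: rhs fails.
  j=4: rhs holds; lhs holds on [2,3]. k = 2.

2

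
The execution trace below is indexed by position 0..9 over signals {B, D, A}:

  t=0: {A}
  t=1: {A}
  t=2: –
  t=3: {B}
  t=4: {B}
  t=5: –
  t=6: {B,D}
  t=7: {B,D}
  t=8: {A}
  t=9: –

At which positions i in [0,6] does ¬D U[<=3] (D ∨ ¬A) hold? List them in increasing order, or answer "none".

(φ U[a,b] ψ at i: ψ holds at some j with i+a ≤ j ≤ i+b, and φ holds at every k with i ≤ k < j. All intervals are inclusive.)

0, 1, 2, 3, 4, 5, 6

Evaluate at each i in [0,6]:
  i=0: ✓ (rhs at j=2; lhs holds on [0,1])
  i=1: ✓ (rhs at j=2; lhs holds on [1,1])
  i=2: ✓ (rhs at j=2)
  i=3: ✓ (rhs at j=3)
  i=4: ✓ (rhs at j=4)
  i=5: ✓ (rhs at j=5)
  i=6: ✓ (rhs at j=6)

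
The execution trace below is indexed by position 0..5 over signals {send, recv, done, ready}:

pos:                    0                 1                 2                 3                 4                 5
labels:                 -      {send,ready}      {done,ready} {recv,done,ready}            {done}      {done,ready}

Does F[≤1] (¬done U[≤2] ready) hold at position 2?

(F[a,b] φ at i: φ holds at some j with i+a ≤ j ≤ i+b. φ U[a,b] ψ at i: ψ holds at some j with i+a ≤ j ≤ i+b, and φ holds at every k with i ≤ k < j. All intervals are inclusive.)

Yes

Check (¬done U[≤2] ready) at each j in [2,3]:
  j=2: holds
  j=3: holds
Found at j=2 → formula holds.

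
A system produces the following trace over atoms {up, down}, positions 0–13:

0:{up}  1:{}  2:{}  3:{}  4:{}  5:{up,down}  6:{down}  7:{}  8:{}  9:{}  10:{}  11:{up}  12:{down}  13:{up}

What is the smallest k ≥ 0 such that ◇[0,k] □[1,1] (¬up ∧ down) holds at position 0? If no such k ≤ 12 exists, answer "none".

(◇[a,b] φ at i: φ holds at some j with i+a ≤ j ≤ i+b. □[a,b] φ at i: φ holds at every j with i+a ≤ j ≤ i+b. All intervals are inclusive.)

5

Scan j = 0,1,… for □[1,1] (¬up ∧ down):
  j=0: fails
  j=1: fails
  j=2: fails
  j=3: fails
  j=4: fails
  j=5: holds
First hit at j=5, so smallest k = 5-0 = 5.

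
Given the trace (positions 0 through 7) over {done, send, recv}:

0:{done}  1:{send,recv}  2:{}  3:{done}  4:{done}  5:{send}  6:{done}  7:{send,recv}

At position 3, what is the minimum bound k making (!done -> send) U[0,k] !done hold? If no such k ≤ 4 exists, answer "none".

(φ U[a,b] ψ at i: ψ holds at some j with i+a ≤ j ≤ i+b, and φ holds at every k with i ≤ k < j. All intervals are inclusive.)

2

Need earliest j ≥ 3 with !done, and (!done -> send) at every k in [3,j-1].
  j=3: rhs fails.
  j=4: rhs fails.
  j=5: rhs holds; lhs holds on [3,4]. k = 2.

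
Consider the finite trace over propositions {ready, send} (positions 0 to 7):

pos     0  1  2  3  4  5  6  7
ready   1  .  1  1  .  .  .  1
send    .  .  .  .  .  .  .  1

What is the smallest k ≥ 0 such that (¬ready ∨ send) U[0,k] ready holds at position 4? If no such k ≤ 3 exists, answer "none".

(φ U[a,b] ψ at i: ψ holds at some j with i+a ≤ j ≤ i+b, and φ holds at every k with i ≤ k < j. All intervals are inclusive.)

Need earliest j ≥ 4 with ready, and (¬ready ∨ send) at every k in [4,j-1].
  j=4: rhs fails.
  j=5: rhs fails.
  j=6: rhs fails.
  j=7: rhs holds; lhs holds on [4,6]. k = 3.

3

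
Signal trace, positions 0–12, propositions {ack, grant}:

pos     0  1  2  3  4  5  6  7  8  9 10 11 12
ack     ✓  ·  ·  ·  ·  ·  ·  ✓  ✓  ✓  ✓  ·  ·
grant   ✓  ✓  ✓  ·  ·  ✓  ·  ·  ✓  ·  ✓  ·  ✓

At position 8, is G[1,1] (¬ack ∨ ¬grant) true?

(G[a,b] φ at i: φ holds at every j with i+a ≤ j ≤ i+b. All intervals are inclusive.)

True

Check (¬ack ∨ ¬grant) at every j in [9,9]:
  j=9: true
All positions satisfy it → formula holds.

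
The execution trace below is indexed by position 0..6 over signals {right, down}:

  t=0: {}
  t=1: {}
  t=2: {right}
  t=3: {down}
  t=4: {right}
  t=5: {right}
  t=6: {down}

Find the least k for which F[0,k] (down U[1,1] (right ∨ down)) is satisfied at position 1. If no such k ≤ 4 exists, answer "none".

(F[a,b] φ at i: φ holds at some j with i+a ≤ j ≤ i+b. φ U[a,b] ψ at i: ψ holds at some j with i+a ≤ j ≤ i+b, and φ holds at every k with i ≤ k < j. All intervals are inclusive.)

2

Scan j = 1,2,… for (down U[1,1] (right ∨ down)):
  j=1: fails
  j=2: fails
  j=3: holds
First hit at j=3, so smallest k = 3-1 = 2.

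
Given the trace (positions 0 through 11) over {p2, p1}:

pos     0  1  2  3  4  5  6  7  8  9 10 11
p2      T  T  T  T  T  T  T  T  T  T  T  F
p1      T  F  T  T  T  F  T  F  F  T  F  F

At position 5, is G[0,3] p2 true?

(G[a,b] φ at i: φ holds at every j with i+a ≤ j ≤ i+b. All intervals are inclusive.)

Check p2 at every j in [5,8]:
  j=5: true
  j=6: true
  j=7: true
  j=8: true
All positions satisfy it → formula holds.

Holds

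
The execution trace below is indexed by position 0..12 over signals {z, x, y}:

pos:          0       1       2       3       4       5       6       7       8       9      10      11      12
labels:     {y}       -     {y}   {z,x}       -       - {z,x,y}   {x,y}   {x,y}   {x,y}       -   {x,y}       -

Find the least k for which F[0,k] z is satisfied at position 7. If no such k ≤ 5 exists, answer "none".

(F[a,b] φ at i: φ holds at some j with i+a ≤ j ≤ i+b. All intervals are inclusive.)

Scan j = 7,8,… for z:
  j=7: fails
  j=8: fails
  j=9: fails
  j=10: fails
  j=11: fails
  j=12: fails
No j in [7,12] satisfies it → none.

none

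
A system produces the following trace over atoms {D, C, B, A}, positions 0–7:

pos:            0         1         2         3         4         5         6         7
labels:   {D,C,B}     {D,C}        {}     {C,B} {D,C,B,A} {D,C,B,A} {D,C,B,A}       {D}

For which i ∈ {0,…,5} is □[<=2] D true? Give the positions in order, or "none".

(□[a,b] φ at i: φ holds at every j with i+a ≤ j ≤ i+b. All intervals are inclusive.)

4, 5

Evaluate at each i in [0,5]:
  i=0: ✗ (fails at j=2)
  i=1: ✗ (fails at j=2)
  i=2: ✗ (fails at j=2)
  i=3: ✗ (fails at j=3)
  i=4: ✓ (all of [4,6])
  i=5: ✓ (all of [5,7])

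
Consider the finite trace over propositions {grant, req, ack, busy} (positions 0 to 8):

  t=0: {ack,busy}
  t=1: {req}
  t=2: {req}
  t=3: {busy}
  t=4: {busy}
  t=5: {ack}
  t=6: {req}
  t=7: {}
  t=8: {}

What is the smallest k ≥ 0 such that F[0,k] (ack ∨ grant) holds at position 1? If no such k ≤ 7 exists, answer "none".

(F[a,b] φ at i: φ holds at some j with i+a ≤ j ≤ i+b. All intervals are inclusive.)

Scan j = 1,2,… for (ack ∨ grant):
  j=1: fails
  j=2: fails
  j=3: fails
  j=4: fails
  j=5: holds
First hit at j=5, so smallest k = 5-1 = 4.

4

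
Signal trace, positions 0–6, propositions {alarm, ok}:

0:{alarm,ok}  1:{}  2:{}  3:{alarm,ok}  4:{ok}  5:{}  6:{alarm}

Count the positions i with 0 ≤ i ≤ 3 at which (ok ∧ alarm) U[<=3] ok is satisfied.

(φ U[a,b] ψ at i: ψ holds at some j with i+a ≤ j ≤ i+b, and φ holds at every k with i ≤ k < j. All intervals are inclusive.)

Evaluate at each i in [0,3]:
  i=0: ✓ (rhs at j=0)
  i=1: ✗ (lhs fails at k=1 before rhs at j=3)
  i=2: ✗ (lhs fails at k=2 before rhs at j=3)
  i=3: ✓ (rhs at j=3)
Positions where it holds: {0, 3} → 2.

2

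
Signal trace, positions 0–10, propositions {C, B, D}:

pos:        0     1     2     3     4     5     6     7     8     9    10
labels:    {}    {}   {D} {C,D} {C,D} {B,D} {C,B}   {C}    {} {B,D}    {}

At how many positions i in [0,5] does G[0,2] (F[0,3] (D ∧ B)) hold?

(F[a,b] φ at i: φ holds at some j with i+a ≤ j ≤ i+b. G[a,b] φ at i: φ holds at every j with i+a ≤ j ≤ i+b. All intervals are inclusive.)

Evaluate at each i in [0,5]:
  i=0: ✗ (fails at j=0)
  i=1: ✗ (fails at j=1)
  i=2: ✓ (all of [2,4])
  i=3: ✓ (all of [3,5])
  i=4: ✓ (all of [4,6])
  i=5: ✓ (all of [5,7])
Positions where it holds: {2, 3, 4, 5} → 4.

4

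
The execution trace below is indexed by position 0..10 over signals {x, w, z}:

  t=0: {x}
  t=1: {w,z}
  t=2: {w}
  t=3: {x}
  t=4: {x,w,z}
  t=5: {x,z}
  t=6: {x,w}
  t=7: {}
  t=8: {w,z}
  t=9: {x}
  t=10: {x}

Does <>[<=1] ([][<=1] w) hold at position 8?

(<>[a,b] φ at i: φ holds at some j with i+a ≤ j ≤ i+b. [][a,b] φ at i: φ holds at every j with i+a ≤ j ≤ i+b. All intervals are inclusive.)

No

Check [][<=1] w at each j in [8,9]:
  j=8: fails at 9
  j=9: fails at 9
No position in the window satisfies it → formula fails.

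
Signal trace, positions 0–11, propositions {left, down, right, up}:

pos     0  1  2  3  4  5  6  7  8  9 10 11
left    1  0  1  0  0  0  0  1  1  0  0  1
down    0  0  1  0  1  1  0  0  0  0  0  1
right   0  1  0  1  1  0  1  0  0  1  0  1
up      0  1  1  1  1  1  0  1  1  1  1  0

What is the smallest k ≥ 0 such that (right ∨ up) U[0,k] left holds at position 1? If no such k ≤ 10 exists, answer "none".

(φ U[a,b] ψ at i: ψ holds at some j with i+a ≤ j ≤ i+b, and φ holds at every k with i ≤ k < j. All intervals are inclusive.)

Need earliest j ≥ 1 with left, and (right ∨ up) at every k in [1,j-1].
  j=1: rhs fails.
  j=2: rhs holds; lhs holds on [1,1]. k = 1.

1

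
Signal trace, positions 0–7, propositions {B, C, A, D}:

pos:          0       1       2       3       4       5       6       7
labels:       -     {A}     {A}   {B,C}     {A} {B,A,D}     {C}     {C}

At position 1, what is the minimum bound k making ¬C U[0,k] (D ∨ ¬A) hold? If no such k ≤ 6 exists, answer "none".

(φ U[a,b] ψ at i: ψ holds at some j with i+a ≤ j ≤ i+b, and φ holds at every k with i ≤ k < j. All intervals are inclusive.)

2

Need earliest j ≥ 1 with (D ∨ ¬A), and ¬C at every k in [1,j-1].
  j=1: rhs fails.
  j=2: rhs fails.
  j=3: rhs holds; lhs holds on [1,2]. k = 2.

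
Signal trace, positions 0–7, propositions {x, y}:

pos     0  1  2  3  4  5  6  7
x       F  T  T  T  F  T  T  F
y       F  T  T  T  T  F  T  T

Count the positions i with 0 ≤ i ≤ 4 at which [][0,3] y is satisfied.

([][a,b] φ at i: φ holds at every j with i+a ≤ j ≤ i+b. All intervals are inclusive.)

Evaluate at each i in [0,4]:
  i=0: ✗ (fails at j=0)
  i=1: ✓ (all of [1,4])
  i=2: ✗ (fails at j=5)
  i=3: ✗ (fails at j=5)
  i=4: ✗ (fails at j=5)
Positions where it holds: {1} → 1.

1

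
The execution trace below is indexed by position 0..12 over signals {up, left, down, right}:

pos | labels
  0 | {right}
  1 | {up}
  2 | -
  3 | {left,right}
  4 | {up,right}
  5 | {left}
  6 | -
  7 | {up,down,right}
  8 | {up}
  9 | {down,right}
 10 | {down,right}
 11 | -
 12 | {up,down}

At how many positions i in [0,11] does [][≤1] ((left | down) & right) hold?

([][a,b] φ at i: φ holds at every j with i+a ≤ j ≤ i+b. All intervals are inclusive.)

Evaluate at each i in [0,11]:
  i=0: ✗ (fails at j=0)
  i=1: ✗ (fails at j=1)
  i=2: ✗ (fails at j=2)
  i=3: ✗ (fails at j=4)
  i=4: ✗ (fails at j=4)
  i=5: ✗ (fails at j=5)
  i=6: ✗ (fails at j=6)
  i=7: ✗ (fails at j=8)
  i=8: ✗ (fails at j=8)
  i=9: ✓ (all of [9,10])
  i=10: ✗ (fails at j=11)
  i=11: ✗ (fails at j=11)
Positions where it holds: {9} → 1.

1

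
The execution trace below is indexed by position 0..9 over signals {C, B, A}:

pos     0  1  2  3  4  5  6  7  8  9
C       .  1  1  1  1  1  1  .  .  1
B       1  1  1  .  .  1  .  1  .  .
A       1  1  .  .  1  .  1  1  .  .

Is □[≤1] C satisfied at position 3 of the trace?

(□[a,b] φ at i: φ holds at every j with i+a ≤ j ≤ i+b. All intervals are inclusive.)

Yes

Check C at every j in [3,4]:
  j=3: true
  j=4: true
All positions satisfy it → formula holds.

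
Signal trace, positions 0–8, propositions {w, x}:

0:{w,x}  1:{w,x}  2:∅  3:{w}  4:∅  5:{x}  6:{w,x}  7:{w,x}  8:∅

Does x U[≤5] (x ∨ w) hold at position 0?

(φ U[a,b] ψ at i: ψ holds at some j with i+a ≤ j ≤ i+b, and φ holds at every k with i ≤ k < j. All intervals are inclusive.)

Need some j in [0,5] with (x ∨ w), and x at every k in [0,j-1].
  j=0: (x ∨ w) holds; no prefix to check → satisfied.

True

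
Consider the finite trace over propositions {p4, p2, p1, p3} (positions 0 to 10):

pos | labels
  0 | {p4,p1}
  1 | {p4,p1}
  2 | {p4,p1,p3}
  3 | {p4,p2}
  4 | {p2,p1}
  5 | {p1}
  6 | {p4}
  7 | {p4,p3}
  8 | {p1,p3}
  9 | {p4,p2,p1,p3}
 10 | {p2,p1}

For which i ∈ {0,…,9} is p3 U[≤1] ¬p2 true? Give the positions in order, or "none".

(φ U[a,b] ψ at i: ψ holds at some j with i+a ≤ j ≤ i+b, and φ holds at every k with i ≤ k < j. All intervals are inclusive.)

Evaluate at each i in [0,9]:
  i=0: ✓ (rhs at j=0)
  i=1: ✓ (rhs at j=1)
  i=2: ✓ (rhs at j=2)
  i=3: ✗ (no rhs in [3,4])
  i=4: ✗ (lhs fails at k=4 before rhs at j=5)
  i=5: ✓ (rhs at j=5)
  i=6: ✓ (rhs at j=6)
  i=7: ✓ (rhs at j=7)
  i=8: ✓ (rhs at j=8)
  i=9: ✗ (no rhs in [9,10])

0, 1, 2, 5, 6, 7, 8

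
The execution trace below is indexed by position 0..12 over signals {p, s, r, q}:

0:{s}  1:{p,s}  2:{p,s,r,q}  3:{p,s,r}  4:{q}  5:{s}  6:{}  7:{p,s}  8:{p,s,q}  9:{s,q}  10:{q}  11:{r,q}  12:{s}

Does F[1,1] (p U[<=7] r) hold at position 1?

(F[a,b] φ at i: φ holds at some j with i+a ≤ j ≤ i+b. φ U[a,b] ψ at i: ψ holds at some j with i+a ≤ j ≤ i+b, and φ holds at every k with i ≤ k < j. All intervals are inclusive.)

Yes

Check (p U[<=7] r) at each j in [2,2]:
  j=2: holds
Found at j=2 → formula holds.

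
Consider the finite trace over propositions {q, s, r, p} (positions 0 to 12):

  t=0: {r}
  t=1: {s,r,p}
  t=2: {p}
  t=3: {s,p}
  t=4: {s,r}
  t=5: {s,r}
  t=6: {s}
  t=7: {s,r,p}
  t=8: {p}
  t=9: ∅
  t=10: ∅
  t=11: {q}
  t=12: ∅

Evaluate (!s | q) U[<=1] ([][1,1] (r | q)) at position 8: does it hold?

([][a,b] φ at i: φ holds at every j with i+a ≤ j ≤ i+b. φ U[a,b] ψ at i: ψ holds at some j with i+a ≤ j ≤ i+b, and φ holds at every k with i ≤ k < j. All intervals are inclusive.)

Need some j in [8,9] with [][1,1] (r | q), and (!s | q) at every k in [8,j-1].
  j=8: [][1,1] (r | q) — fails at 9.
  j=9: [][1,1] (r | q) — fails at 10.
No j in the window works → until fails.

False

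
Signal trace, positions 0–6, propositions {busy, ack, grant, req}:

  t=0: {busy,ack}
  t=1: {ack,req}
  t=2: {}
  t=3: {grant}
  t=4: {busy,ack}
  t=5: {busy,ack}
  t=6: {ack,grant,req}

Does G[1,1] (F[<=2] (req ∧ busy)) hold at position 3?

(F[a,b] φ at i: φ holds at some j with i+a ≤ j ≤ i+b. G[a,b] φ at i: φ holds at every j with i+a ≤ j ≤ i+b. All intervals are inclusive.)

No

Check F[<=2] (req ∧ busy) at every j in [4,4]:
  j=4: fails (none in [4,6])
Fails at j=4 → formula fails.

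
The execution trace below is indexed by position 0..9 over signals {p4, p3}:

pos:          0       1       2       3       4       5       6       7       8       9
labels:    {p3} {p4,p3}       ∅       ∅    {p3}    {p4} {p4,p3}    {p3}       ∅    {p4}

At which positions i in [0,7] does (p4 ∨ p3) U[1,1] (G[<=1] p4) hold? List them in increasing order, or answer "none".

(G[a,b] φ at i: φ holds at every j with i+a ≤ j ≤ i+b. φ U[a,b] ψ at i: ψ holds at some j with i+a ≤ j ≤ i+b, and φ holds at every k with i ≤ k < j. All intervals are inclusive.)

4

Evaluate at each i in [0,7]:
  i=0: ✗ (no rhs in [1,1])
  i=1: ✗ (no rhs in [2,2])
  i=2: ✗ (no rhs in [3,3])
  i=3: ✗ (no rhs in [4,4])
  i=4: ✓ (rhs at j=5; lhs holds on [4,4])
  i=5: ✗ (no rhs in [6,6])
  i=6: ✗ (no rhs in [7,7])
  i=7: ✗ (no rhs in [8,8])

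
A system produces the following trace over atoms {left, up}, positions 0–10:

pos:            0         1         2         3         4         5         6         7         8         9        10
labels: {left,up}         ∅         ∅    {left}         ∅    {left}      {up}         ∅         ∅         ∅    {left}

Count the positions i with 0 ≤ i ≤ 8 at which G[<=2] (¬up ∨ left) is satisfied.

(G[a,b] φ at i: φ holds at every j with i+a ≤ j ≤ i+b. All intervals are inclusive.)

Evaluate at each i in [0,8]:
  i=0: ✓ (all of [0,2])
  i=1: ✓ (all of [1,3])
  i=2: ✓ (all of [2,4])
  i=3: ✓ (all of [3,5])
  i=4: ✗ (fails at j=6)
  i=5: ✗ (fails at j=6)
  i=6: ✗ (fails at j=6)
  i=7: ✓ (all of [7,9])
  i=8: ✓ (all of [8,10])
Positions where it holds: {0, 1, 2, 3, 7, 8} → 6.

6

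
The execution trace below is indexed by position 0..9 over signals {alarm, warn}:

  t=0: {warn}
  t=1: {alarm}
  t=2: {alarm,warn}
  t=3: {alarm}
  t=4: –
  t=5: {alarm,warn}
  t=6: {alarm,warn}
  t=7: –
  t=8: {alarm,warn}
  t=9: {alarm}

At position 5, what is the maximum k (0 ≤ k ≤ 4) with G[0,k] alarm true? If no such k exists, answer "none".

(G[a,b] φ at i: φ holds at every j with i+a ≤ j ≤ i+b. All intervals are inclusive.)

1

alarm must hold from j=5 onward; find where it first fails.
  j=5: holds
  j=6: holds
  j=7: fails
Holds on [5,6], so largest k = 1.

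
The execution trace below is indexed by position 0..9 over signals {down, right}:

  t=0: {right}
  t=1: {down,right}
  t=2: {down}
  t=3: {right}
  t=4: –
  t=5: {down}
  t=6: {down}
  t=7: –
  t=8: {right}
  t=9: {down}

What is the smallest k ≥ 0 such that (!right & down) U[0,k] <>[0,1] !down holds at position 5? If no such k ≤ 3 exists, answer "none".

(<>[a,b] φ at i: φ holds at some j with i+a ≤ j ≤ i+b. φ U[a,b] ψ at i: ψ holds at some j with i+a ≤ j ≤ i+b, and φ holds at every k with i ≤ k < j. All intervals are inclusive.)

Need earliest j ≥ 5 with <>[0,1] !down, and (!right & down) at every k in [5,j-1].
  j=5: rhs fails.
  j=6: rhs holds; lhs holds on [5,5]. k = 1.

1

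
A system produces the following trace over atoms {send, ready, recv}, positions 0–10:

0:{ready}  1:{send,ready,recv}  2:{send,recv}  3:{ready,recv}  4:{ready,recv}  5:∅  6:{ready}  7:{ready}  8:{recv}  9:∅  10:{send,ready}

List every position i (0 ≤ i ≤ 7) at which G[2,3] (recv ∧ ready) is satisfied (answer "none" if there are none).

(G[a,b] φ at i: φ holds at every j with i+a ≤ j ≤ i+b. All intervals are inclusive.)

Evaluate at each i in [0,7]:
  i=0: ✗ (fails at j=2)
  i=1: ✓ (all of [3,4])
  i=2: ✗ (fails at j=5)
  i=3: ✗ (fails at j=5)
  i=4: ✗ (fails at j=6)
  i=5: ✗ (fails at j=7)
  i=6: ✗ (fails at j=8)
  i=7: ✗ (fails at j=9)

1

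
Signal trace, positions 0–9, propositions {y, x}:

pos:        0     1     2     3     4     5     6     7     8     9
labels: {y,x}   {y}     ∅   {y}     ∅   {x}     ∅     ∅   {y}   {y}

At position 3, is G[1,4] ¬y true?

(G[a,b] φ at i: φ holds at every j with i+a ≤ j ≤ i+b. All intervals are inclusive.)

Yes

Check ¬y at every j in [4,7]:
  j=4: true
  j=5: true
  j=6: true
  j=7: true
All positions satisfy it → formula holds.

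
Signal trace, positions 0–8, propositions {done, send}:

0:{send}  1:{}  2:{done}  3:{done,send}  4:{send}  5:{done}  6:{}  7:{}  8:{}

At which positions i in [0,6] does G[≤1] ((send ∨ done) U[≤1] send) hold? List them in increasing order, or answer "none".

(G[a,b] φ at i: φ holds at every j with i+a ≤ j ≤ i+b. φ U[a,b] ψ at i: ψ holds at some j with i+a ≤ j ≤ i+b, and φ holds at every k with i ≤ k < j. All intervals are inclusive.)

Evaluate at each i in [0,6]:
  i=0: ✗ (fails at j=1)
  i=1: ✗ (fails at j=1)
  i=2: ✓ (all of [2,3])
  i=3: ✓ (all of [3,4])
  i=4: ✗ (fails at j=5)
  i=5: ✗ (fails at j=5)
  i=6: ✗ (fails at j=6)

2, 3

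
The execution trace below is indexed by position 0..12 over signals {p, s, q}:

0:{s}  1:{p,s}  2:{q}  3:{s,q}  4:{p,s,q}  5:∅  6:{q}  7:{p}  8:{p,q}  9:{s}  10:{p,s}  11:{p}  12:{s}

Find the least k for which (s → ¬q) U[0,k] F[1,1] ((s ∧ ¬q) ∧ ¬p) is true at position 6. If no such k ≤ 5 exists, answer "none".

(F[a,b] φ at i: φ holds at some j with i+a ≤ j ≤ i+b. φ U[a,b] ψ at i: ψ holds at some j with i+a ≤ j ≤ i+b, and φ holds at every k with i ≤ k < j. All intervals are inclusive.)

Need earliest j ≥ 6 with F[1,1] ((s ∧ ¬q) ∧ ¬p), and (s → ¬q) at every k in [6,j-1].
  j=6: rhs fails.
  j=7: rhs fails.
  j=8: rhs holds; lhs holds on [6,7]. k = 2.

2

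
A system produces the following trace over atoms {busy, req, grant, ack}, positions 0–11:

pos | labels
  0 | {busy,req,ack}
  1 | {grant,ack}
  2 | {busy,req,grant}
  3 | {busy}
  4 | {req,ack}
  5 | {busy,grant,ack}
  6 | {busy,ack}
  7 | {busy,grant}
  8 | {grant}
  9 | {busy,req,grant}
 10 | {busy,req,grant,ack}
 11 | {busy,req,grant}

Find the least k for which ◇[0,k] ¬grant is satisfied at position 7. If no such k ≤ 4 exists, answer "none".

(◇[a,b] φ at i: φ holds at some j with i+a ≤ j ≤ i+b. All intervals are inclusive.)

Scan j = 7,8,… for ¬grant:
  j=7: fails
  j=8: fails
  j=9: fails
  j=10: fails
  j=11: fails
No j in [7,11] satisfies it → none.

none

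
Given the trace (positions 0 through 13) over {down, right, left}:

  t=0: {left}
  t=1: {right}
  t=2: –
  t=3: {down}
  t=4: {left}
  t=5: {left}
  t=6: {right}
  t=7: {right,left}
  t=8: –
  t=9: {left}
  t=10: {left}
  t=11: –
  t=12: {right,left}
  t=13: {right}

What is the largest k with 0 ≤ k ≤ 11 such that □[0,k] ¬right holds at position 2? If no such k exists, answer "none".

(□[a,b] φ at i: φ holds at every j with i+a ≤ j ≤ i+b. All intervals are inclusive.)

¬right must hold from j=2 onward; find where it first fails.
  j=2: holds
  j=3: holds
  j=4: holds
  j=5: holds
  j=6: fails
Holds on [2,5], so largest k = 3.

3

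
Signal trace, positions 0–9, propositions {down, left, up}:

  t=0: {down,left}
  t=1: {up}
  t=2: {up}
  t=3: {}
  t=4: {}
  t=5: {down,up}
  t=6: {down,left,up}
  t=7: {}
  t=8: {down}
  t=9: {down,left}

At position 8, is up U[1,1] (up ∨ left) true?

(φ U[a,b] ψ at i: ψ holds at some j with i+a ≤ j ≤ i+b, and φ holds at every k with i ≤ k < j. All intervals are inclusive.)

Need some j in [9,9] with (up ∨ left), and up at every k in [8,j-1].
  j=9: (up ∨ left) holds, but up fails at k=8 → not this j.
No j in the window works → until fails.

No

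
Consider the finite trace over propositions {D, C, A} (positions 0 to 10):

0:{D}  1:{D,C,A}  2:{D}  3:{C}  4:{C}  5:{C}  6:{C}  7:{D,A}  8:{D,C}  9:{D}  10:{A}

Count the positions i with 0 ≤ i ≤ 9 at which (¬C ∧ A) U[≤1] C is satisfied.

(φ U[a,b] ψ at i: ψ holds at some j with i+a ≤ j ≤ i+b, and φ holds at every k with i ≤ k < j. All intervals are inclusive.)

Evaluate at each i in [0,9]:
  i=0: ✗ (lhs fails at k=0 before rhs at j=1)
  i=1: ✓ (rhs at j=1)
  i=2: ✗ (lhs fails at k=2 before rhs at j=3)
  i=3: ✓ (rhs at j=3)
  i=4: ✓ (rhs at j=4)
  i=5: ✓ (rhs at j=5)
  i=6: ✓ (rhs at j=6)
  i=7: ✓ (rhs at j=8; lhs holds on [7,7])
  i=8: ✓ (rhs at j=8)
  i=9: ✗ (no rhs in [9,10])
Positions where it holds: {1, 3, 4, 5, 6, 7, 8} → 7.

7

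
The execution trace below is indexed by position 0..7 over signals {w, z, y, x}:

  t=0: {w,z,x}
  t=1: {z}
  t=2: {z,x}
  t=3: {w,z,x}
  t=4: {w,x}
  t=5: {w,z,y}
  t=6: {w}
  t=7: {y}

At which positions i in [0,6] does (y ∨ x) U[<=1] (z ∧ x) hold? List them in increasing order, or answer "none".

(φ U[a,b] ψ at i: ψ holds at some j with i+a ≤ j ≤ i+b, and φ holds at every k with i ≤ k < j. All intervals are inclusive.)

Evaluate at each i in [0,6]:
  i=0: ✓ (rhs at j=0)
  i=1: ✗ (lhs fails at k=1 before rhs at j=2)
  i=2: ✓ (rhs at j=2)
  i=3: ✓ (rhs at j=3)
  i=4: ✗ (no rhs in [4,5])
  i=5: ✗ (no rhs in [5,6])
  i=6: ✗ (no rhs in [6,7])

0, 2, 3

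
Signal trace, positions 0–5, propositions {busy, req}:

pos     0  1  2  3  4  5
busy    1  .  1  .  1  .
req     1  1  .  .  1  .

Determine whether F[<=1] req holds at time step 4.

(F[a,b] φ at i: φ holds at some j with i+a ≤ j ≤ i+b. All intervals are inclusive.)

Holds

Check req at each j in [4,5]:
  j=4: true
  j=5: false
Found at j=4 → formula holds.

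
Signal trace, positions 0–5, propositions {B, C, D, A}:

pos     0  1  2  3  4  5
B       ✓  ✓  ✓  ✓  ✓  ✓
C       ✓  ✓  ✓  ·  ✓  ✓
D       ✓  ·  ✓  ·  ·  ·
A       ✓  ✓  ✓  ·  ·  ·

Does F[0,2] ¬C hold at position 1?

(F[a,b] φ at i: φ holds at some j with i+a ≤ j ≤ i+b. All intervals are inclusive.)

Holds

Check ¬C at each j in [1,3]:
  j=1: false
  j=2: false
  j=3: true
Found at j=3 → formula holds.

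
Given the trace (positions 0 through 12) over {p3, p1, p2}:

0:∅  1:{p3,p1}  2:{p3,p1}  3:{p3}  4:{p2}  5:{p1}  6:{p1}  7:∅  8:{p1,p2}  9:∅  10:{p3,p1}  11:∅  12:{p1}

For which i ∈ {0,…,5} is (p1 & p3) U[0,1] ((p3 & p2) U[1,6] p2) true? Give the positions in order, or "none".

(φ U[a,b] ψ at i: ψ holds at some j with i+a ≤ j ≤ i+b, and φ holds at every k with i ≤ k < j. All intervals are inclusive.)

Evaluate at each i in [0,5]:
  i=0: ✗ (no rhs in [0,1])
  i=1: ✗ (no rhs in [1,2])
  i=2: ✗ (no rhs in [2,3])
  i=3: ✗ (no rhs in [3,4])
  i=4: ✗ (no rhs in [4,5])
  i=5: ✗ (no rhs in [5,6])

none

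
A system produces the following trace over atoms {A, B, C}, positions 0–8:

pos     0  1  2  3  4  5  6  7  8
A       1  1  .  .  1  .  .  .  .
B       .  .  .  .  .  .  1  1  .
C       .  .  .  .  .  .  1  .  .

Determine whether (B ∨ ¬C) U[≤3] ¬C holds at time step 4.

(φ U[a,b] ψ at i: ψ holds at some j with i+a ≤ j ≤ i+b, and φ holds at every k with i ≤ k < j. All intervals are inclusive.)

Need some j in [4,7] with ¬C, and (B ∨ ¬C) at every k in [4,j-1].
  j=4: ¬C holds; no prefix to check → satisfied.

Holds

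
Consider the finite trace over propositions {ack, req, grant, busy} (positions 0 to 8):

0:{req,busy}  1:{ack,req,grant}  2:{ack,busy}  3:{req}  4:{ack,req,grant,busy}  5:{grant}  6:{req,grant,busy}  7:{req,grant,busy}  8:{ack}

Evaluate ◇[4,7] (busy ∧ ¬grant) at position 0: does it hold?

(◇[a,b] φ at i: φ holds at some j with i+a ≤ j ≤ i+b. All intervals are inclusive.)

Check (busy ∧ ¬grant) at each j in [4,7]:
  j=4: false
  j=5: false
  j=6: false
  j=7: false
No position in the window satisfies it → formula fails.

Does not hold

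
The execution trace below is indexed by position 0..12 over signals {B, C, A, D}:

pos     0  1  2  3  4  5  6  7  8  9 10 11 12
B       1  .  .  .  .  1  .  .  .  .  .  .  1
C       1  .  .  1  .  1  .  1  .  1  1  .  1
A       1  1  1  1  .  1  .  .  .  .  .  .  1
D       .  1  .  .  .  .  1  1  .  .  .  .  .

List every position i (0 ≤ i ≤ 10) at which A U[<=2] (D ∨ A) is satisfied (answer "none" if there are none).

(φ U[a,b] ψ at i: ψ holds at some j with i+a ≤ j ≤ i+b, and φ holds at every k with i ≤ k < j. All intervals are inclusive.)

Evaluate at each i in [0,10]:
  i=0: ✓ (rhs at j=0)
  i=1: ✓ (rhs at j=1)
  i=2: ✓ (rhs at j=2)
  i=3: ✓ (rhs at j=3)
  i=4: ✗ (lhs fails at k=4 before rhs at j=5)
  i=5: ✓ (rhs at j=5)
  i=6: ✓ (rhs at j=6)
  i=7: ✓ (rhs at j=7)
  i=8: ✗ (no rhs in [8,10])
  i=9: ✗ (no rhs in [9,11])
  i=10: ✗ (lhs fails at k=10 before rhs at j=12)

0, 1, 2, 3, 5, 6, 7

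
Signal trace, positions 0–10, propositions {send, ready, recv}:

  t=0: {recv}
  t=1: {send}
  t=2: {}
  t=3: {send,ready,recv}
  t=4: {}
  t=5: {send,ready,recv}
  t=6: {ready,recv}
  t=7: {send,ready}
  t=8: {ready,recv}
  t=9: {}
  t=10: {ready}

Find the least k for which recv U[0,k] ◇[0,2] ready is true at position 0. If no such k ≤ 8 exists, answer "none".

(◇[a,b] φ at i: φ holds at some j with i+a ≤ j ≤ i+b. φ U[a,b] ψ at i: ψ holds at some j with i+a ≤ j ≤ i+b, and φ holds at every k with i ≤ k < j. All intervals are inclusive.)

1

Need earliest j ≥ 0 with ◇[0,2] ready, and recv at every k in [0,j-1].
  j=0: rhs fails.
  j=1: rhs holds; lhs holds on [0,0]. k = 1.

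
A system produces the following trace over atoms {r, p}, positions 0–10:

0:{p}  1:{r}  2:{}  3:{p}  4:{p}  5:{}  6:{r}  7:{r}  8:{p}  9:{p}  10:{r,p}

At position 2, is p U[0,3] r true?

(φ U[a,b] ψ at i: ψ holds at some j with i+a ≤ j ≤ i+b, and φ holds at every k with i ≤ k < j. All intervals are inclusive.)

No

Need some j in [2,5] with r, and p at every k in [2,j-1].
  j=2: r false.
  j=3: r false.
  j=4: r false.
  j=5: r false.
No j in the window works → until fails.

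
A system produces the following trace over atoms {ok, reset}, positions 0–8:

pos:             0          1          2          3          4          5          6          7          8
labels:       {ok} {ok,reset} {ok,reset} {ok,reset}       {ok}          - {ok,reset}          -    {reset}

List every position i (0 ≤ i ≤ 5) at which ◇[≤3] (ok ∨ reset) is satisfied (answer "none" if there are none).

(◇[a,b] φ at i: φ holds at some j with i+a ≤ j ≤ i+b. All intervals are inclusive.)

0, 1, 2, 3, 4, 5

Evaluate at each i in [0,5]:
  i=0: ✓ (witness j=0)
  i=1: ✓ (witness j=1)
  i=2: ✓ (witness j=2)
  i=3: ✓ (witness j=3)
  i=4: ✓ (witness j=4)
  i=5: ✓ (witness j=6)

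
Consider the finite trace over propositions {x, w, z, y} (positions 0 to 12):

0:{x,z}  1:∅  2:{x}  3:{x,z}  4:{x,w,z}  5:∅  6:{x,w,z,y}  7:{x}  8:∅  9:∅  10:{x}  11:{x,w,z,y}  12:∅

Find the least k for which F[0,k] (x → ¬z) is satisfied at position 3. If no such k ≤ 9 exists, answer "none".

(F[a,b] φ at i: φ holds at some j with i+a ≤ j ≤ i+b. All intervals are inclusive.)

2

Scan j = 3,4,… for (x → ¬z):
  j=3: fails
  j=4: fails
  j=5: holds
First hit at j=5, so smallest k = 5-3 = 2.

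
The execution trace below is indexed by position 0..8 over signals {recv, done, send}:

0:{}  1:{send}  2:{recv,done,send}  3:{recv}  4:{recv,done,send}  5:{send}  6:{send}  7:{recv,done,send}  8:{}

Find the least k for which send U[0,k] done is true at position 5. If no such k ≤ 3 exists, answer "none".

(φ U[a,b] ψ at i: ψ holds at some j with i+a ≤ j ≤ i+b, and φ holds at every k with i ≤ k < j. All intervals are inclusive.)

2

Need earliest j ≥ 5 with done, and send at every k in [5,j-1].
  j=5: rhs fails.
  j=6: rhs fails.
  j=7: rhs holds; lhs holds on [5,6]. k = 2.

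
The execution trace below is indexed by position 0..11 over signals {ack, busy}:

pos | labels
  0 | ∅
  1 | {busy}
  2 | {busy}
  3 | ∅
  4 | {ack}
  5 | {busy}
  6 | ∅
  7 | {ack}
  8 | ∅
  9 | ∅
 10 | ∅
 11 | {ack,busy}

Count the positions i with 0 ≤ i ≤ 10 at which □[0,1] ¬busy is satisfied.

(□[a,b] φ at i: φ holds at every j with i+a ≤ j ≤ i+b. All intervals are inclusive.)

Evaluate at each i in [0,10]:
  i=0: ✗ (fails at j=1)
  i=1: ✗ (fails at j=1)
  i=2: ✗ (fails at j=2)
  i=3: ✓ (all of [3,4])
  i=4: ✗ (fails at j=5)
  i=5: ✗ (fails at j=5)
  i=6: ✓ (all of [6,7])
  i=7: ✓ (all of [7,8])
  i=8: ✓ (all of [8,9])
  i=9: ✓ (all of [9,10])
  i=10: ✗ (fails at j=11)
Positions where it holds: {3, 6, 7, 8, 9} → 5.

5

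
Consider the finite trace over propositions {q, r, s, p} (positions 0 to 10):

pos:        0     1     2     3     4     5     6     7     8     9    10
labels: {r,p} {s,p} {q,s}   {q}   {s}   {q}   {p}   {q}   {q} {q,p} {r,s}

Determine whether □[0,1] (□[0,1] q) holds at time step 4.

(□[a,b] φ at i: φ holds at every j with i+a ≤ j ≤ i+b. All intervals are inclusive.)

Check □[0,1] q at every j in [4,5]:
  j=4: fails at 4
  j=5: fails at 6
Fails at j=4 → formula fails.

Does not hold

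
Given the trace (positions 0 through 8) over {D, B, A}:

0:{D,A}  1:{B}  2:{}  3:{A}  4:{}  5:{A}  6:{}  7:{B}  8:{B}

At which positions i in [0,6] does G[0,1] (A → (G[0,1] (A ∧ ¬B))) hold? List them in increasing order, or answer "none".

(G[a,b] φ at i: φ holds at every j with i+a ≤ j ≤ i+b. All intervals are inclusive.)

1, 6

Evaluate at each i in [0,6]:
  i=0: ✗ (fails at j=0)
  i=1: ✓ (all of [1,2])
  i=2: ✗ (fails at j=3)
  i=3: ✗ (fails at j=3)
  i=4: ✗ (fails at j=5)
  i=5: ✗ (fails at j=5)
  i=6: ✓ (all of [6,7])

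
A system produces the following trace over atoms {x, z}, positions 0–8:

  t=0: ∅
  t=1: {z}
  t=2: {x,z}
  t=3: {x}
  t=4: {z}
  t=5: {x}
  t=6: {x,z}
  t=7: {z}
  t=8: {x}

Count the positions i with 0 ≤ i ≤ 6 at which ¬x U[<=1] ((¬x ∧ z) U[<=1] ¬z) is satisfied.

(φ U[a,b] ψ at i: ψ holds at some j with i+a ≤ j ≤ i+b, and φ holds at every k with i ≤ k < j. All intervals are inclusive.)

Evaluate at each i in [0,6]:
  i=0: ✓ (rhs at j=0)
  i=1: ✗ (no rhs in [1,2])
  i=2: ✗ (lhs fails at k=2 before rhs at j=3)
  i=3: ✓ (rhs at j=3)
  i=4: ✓ (rhs at j=4)
  i=5: ✓ (rhs at j=5)
  i=6: ✗ (lhs fails at k=6 before rhs at j=7)
Positions where it holds: {0, 3, 4, 5} → 4.

4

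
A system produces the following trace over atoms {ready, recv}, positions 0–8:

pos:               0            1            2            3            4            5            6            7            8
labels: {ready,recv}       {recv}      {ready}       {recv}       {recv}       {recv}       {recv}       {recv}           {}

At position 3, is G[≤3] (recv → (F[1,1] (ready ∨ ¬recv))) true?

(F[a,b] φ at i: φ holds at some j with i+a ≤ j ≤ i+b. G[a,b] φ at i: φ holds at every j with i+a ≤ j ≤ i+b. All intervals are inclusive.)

No

Check (recv → (F[1,1] (ready ∨ ¬recv))) at every j in [3,6]:
  j=3: antecedent true; consequent fails (none in [4,4]) → ✗
  j=4: antecedent true; consequent fails (none in [5,5]) → ✗
  j=5: antecedent true; consequent fails (none in [6,6]) → ✗
  j=6: antecedent true; consequent fails (none in [7,7]) → ✗
Fails at j=3 → formula fails.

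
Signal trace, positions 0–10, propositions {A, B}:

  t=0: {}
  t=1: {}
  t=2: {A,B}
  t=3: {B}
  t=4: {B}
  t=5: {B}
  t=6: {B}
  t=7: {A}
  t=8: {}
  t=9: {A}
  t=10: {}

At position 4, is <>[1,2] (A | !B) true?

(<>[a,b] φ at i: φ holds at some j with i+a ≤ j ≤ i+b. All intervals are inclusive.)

Check (A | !B) at each j in [5,6]:
  j=5: false
  j=6: false
No position in the window satisfies it → formula fails.

Does not hold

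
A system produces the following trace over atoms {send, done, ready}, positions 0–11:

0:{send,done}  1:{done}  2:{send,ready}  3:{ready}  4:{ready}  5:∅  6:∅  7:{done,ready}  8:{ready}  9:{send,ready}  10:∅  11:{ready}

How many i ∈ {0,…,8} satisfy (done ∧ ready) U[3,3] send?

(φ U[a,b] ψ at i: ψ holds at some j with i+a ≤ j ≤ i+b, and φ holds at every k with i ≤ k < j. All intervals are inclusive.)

Evaluate at each i in [0,8]:
  i=0: ✗ (no rhs in [3,3])
  i=1: ✗ (no rhs in [4,4])
  i=2: ✗ (no rhs in [5,5])
  i=3: ✗ (no rhs in [6,6])
  i=4: ✗ (no rhs in [7,7])
  i=5: ✗ (no rhs in [8,8])
  i=6: ✗ (lhs fails at k=6 before rhs at j=9)
  i=7: ✗ (no rhs in [10,10])
  i=8: ✗ (no rhs in [11,11])
Positions where it holds: {} → 0.

0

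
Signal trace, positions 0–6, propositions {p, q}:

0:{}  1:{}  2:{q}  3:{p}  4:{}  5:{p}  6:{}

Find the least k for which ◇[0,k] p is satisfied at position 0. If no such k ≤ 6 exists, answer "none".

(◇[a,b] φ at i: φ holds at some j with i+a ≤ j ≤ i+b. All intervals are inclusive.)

Scan j = 0,1,… for p:
  j=0: fails
  j=1: fails
  j=2: fails
  j=3: holds
First hit at j=3, so smallest k = 3-0 = 3.

3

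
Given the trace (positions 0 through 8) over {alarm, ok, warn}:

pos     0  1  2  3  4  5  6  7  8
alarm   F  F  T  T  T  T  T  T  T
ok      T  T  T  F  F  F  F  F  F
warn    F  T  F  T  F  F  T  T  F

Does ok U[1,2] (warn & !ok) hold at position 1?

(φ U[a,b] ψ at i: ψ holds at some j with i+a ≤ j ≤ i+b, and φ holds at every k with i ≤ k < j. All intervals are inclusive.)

True

Need some j in [2,3] with (warn & !ok), and ok at every k in [1,j-1].
  j=2: (warn & !ok) false.
  j=3: (warn & !ok) holds; ok holds at every k in [1,2] → satisfied.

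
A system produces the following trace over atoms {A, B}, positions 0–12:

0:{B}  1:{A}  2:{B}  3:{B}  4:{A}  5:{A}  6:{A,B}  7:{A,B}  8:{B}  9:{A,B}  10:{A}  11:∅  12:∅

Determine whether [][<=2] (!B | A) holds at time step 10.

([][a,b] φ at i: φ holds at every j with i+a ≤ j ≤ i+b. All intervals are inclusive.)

Check (!B | A) at every j in [10,12]:
  j=10: true
  j=11: true
  j=12: true
All positions satisfy it → formula holds.

Yes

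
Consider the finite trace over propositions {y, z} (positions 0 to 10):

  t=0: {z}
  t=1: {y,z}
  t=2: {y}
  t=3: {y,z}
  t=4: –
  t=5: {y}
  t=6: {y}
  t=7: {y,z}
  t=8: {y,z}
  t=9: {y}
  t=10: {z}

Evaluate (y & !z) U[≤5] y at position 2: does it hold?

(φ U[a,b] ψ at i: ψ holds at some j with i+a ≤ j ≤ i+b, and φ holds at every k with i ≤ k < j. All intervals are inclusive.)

Holds

Need some j in [2,7] with y, and (y & !z) at every k in [2,j-1].
  j=2: y holds; no prefix to check → satisfied.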